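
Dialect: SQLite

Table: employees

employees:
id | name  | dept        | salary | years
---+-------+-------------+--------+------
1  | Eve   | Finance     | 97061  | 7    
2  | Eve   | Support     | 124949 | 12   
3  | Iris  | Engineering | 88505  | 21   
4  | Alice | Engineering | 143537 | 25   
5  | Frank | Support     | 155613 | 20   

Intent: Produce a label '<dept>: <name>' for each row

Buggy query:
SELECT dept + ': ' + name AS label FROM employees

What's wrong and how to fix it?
Bug: '+' is numeric addition; on text columns SQLite converts them to 0 instead of concatenating

Fix: Replace + with || to concatenate text

Corrected query:
SELECT dept || ': ' || name AS label FROM employees

Result:
label             
------------------
Finance: Eve      
Support: Eve      
Engineering: Iris 
Engineering: Alice
Support: Frank    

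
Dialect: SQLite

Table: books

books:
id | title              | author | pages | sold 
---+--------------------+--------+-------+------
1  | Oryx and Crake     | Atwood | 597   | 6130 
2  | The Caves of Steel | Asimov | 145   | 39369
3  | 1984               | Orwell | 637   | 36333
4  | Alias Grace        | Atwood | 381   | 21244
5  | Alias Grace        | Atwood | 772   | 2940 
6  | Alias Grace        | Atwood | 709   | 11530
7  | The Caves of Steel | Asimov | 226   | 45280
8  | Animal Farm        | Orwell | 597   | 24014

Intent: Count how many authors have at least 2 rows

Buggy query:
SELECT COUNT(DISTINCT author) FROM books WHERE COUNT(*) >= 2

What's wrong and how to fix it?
Bug: COUNT(*) cannot appear in WHERE; the per-group count doesn't exist yet

Fix: Use a subquery that GROUPs and filters with HAVING, then count its rows

Corrected query:
SELECT COUNT(*) FROM (SELECT author FROM books GROUP BY author HAVING COUNT(*) >= 2)

Result:
COUNT(*)
--------
3       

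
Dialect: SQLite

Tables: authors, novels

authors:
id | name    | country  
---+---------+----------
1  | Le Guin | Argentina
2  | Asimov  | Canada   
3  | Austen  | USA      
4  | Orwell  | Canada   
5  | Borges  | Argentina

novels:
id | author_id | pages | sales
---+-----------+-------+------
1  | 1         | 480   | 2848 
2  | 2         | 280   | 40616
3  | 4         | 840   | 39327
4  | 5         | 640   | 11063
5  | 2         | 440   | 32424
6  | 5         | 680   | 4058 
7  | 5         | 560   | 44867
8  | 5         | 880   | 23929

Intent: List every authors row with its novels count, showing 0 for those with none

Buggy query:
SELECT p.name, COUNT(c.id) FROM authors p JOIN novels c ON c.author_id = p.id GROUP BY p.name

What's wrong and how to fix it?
Bug: INNER JOIN drops authors rows that have no matching novels rows

Fix: Switch to LEFT JOIN to retain unmatched parent rows

Corrected query:
SELECT p.name, COUNT(c.id) FROM authors p LEFT JOIN novels c ON c.author_id = p.id GROUP BY p.name

Result:
name    | COUNT(c.id)
--------+------------
Asimov  | 2          
Austen  | 0          
Borges  | 4          
Le Guin | 1          
Orwell  | 1          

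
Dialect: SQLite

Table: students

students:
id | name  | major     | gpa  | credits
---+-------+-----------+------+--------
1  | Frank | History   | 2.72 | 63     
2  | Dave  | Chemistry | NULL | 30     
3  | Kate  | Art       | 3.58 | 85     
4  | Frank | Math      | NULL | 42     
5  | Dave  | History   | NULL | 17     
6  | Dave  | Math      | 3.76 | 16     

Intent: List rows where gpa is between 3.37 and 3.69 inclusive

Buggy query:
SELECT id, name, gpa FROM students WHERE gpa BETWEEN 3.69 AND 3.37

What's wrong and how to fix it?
Bug: The bounds are reversed; BETWEEN a AND b requires a <= b to match anything

Fix: Swap the bounds so the smaller value comes first

Corrected query:
SELECT id, name, gpa FROM students WHERE gpa BETWEEN 3.37 AND 3.69

Result:
id | name | gpa 
---+------+-----
3  | Kate | 3.58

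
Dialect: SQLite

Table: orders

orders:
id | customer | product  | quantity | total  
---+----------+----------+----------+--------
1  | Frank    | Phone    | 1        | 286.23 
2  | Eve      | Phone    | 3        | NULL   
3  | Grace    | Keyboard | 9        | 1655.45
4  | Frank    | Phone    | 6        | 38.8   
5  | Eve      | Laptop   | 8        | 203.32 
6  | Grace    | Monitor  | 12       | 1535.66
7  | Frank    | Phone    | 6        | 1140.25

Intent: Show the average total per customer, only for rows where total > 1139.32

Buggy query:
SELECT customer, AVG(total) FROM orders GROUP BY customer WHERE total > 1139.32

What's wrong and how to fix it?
Bug: Row-level WHERE must come before GROUP BY in the clause order

Fix: Place WHERE between FROM and GROUP BY

Corrected query:
SELECT customer, AVG(total) FROM orders WHERE total > 1139.32 GROUP BY customer

Result:
customer | AVG(total)
---------+-----------
Frank    | 1140.25   
Grace    | 1595.555  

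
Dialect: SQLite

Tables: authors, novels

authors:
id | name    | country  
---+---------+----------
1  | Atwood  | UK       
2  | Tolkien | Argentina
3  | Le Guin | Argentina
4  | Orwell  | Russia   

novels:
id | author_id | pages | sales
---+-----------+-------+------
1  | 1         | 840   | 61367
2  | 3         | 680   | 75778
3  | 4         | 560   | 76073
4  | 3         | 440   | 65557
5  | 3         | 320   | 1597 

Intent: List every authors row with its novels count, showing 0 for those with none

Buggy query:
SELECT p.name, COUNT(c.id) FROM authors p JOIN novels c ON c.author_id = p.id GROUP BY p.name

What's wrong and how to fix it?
Bug: INNER JOIN drops authors rows that have no matching novels rows

Fix: Switch to LEFT JOIN to retain unmatched parent rows

Corrected query:
SELECT p.name, COUNT(c.id) FROM authors p LEFT JOIN novels c ON c.author_id = p.id GROUP BY p.name

Result:
name    | COUNT(c.id)
--------+------------
Atwood  | 1          
Le Guin | 3          
Orwell  | 1          
Tolkien | 0          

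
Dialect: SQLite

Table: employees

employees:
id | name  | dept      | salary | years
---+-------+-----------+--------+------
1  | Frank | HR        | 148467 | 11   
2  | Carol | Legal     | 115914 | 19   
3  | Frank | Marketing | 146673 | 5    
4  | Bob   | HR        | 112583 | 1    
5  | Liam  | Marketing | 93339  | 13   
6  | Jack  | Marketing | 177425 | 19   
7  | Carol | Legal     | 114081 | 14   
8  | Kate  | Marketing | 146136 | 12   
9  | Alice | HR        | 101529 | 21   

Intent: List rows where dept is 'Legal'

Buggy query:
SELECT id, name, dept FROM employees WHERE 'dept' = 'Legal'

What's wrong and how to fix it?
Bug: 'dept' in single quotes is a string literal, not the column; the comparison is literal-vs-literal and never true

Fix: Remove the quotes around the column name (or use double quotes for an identifier)

Corrected query:
SELECT id, name, dept FROM employees WHERE dept = 'Legal'

Result:
id | name  | dept 
---+-------+------
2  | Carol | Legal
7  | Carol | Legal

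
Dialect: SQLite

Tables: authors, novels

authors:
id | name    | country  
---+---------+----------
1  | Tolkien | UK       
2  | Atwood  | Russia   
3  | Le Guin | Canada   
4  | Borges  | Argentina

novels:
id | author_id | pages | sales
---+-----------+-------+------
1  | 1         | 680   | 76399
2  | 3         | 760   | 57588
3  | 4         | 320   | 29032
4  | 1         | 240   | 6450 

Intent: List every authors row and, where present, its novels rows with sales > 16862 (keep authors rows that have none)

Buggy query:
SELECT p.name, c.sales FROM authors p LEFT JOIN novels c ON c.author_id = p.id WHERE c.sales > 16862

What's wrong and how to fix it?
Bug: A WHERE condition on the right-hand table after LEFT JOIN drops unmatched parents

Fix: Move the right-table condition into the ON clause so unmatched parents are kept

Corrected query:
SELECT p.name, c.sales FROM authors p LEFT JOIN novels c ON c.author_id = p.id AND c.sales > 16862

Result:
name    | sales
--------+------
Tolkien | 76399
Atwood  | NULL 
Le Guin | 57588
Borges  | 29032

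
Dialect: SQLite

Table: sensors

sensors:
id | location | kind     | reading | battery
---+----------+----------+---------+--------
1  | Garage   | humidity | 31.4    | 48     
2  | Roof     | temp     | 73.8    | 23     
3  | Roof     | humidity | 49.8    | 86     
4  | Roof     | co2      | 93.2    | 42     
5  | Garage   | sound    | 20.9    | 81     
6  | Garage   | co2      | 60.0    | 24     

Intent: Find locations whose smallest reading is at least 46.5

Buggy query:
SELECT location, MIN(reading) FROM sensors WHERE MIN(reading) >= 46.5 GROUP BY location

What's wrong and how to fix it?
Bug: MIN() in WHERE is a misuse of aggregate

Fix: Replace WHERE with HAVING after the GROUP BY

Corrected query:
SELECT location, MIN(reading) FROM sensors GROUP BY location HAVING MIN(reading) >= 46.5

Result:
location | MIN(reading)
---------+-------------
Roof     | 49.8        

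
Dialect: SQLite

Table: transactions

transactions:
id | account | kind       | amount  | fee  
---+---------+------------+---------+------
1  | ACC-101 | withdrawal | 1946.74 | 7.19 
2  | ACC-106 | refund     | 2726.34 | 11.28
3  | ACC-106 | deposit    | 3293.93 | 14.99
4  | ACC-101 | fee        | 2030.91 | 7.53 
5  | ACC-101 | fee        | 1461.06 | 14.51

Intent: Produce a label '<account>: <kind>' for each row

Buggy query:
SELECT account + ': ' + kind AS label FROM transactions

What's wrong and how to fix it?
Bug: '+' is numeric addition; on text columns SQLite converts them to 0 instead of concatenating

Fix: Replace + with || to concatenate text

Corrected query:
SELECT account || ': ' || kind AS label FROM transactions

Result:
label              
-------------------
ACC-101: withdrawal
ACC-106: refund    
ACC-106: deposit   
ACC-101: fee       
ACC-101: fee       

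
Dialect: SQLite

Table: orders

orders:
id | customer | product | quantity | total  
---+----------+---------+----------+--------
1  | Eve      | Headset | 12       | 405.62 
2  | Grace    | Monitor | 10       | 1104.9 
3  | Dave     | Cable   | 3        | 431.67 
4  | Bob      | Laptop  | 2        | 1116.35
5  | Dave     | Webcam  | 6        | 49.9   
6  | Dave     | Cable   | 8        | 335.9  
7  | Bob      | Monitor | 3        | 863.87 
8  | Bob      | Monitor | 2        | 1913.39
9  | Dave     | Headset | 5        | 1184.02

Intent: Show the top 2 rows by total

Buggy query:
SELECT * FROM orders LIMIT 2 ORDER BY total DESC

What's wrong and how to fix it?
Bug: LIMIT must come after ORDER BY

Fix: Swap the clauses: ORDER BY first, then LIMIT

Corrected query:
SELECT * FROM orders ORDER BY total DESC LIMIT 2

Result:
id | customer | product | quantity | total  
---+----------+---------+----------+--------
8  | Bob      | Monitor | 2        | 1913.39
9  | Dave     | Headset | 5        | 1184.02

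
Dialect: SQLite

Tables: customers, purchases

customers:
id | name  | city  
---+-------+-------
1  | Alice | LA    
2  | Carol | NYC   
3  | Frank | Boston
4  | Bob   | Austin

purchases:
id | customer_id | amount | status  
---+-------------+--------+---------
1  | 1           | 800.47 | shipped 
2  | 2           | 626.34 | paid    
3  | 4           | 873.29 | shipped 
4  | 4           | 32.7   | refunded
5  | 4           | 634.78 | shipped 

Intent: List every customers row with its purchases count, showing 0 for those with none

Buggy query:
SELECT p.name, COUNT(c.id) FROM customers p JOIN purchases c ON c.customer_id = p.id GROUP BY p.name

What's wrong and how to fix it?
Bug: An inner join excludes parents with zero children

Fix: Use LEFT JOIN so parents without children still appear (COUNT(c.id) gives 0)

Corrected query:
SELECT p.name, COUNT(c.id) FROM customers p LEFT JOIN purchases c ON c.customer_id = p.id GROUP BY p.name

Result:
name  | COUNT(c.id)
------+------------
Alice | 1          
Bob   | 3          
Carol | 1          
Frank | 0          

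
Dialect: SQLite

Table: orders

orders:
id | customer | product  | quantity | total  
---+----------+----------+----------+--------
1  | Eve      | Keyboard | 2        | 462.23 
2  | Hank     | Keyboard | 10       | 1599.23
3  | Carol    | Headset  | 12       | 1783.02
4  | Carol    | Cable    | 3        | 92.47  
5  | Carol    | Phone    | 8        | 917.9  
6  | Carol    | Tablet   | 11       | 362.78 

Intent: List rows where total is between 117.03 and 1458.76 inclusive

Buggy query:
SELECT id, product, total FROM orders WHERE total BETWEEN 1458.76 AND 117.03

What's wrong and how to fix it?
Bug: The bounds are reversed; BETWEEN a AND b requires a <= b to match anything

Fix: Write BETWEEN 117.03 AND 1458.76

Corrected query:
SELECT id, product, total FROM orders WHERE total BETWEEN 117.03 AND 1458.76

Result:
id | product  | total 
---+----------+-------
1  | Keyboard | 462.23
5  | Phone    | 917.9 
6  | Tablet   | 362.78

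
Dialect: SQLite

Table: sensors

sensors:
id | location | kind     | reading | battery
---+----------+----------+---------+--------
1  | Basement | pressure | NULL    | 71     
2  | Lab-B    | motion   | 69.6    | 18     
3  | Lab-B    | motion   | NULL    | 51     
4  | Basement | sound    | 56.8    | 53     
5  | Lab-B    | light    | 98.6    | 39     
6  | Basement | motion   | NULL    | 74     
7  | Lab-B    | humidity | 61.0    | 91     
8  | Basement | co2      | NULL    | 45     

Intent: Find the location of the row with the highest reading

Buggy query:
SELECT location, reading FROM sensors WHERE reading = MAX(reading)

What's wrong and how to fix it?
Bug: WHERE is evaluated per row; an aggregate over the whole table isn't defined there

Fix: Use a subquery: WHERE reading = (SELECT MAX(reading) FROM sensors)

Corrected query:
SELECT location, reading FROM sensors WHERE reading = (SELECT MAX(reading) FROM sensors)

Result:
location | reading
---------+--------
Lab-B    | 98.6   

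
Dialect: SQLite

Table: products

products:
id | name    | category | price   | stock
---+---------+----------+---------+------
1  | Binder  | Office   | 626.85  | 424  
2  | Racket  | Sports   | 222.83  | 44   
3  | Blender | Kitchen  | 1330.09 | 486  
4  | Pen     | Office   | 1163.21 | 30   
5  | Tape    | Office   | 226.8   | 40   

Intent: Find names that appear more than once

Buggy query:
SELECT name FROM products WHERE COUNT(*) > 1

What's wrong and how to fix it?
Bug: WHERE can't reference COUNT(*); aggregates are computed after WHERE

Fix: Group first, then use HAVING for the count condition

Corrected query:
SELECT name FROM products GROUP BY name HAVING COUNT(*) > 1

Result:
(no rows)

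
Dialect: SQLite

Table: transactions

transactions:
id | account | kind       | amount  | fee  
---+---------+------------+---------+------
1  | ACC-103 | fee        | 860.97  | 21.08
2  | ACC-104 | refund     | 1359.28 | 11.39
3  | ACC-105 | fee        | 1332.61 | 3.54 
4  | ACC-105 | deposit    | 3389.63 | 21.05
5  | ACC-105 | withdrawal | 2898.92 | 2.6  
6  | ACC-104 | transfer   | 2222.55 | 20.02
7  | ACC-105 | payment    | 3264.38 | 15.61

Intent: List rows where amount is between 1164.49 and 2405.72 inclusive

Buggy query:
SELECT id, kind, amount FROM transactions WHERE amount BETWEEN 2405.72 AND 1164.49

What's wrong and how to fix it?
Bug: BETWEEN expects the lower bound first; with 2405.72 AND 1164.49 the range is empty

Fix: Write BETWEEN 1164.49 AND 2405.72

Corrected query:
SELECT id, kind, amount FROM transactions WHERE amount BETWEEN 1164.49 AND 2405.72

Result:
id | kind     | amount 
---+----------+--------
2  | refund   | 1359.28
3  | fee      | 1332.61
6  | transfer | 2222.55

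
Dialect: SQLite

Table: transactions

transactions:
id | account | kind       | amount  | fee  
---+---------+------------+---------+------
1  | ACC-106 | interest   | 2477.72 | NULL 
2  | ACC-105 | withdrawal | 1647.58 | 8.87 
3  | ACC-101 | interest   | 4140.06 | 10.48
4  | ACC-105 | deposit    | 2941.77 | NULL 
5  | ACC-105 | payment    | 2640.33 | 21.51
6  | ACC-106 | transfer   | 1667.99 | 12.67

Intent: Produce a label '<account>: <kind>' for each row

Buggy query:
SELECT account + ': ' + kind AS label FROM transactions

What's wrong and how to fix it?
Bug: '+' is numeric addition; on text columns SQLite converts them to 0 instead of concatenating

Fix: Replace + with || to concatenate text

Corrected query:
SELECT account || ': ' || kind AS label FROM transactions

Result:
label              
-------------------
ACC-106: interest  
ACC-105: withdrawal
ACC-101: interest  
ACC-105: deposit   
ACC-105: payment   
ACC-106: transfer  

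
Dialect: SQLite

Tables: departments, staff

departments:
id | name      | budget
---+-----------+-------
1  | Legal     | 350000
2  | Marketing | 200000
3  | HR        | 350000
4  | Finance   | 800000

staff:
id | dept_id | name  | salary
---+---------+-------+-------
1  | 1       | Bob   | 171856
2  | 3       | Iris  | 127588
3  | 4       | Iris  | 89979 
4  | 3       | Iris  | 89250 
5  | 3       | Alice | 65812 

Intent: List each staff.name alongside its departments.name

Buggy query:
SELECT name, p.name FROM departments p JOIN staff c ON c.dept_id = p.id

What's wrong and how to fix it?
Bug: Both tables have a 'name' column; the unqualified reference is ambiguous

Fix: Qualify the column with its table alias (c.name)

Corrected query:
SELECT c.name, p.name FROM departments p JOIN staff c ON c.dept_id = p.id

Result:
name  | name   
------+--------
Bob   | Legal  
Iris  | HR     
Iris  | Finance
Iris  | HR     
Alice | HR     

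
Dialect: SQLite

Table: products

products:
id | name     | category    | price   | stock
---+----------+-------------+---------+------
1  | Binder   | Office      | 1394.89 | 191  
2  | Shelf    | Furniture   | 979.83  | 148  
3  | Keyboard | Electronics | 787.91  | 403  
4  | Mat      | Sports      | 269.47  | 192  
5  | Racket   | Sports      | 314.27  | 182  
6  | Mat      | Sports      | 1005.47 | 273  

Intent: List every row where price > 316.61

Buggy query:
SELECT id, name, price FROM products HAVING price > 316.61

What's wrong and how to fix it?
Bug: HAVING filters the output of aggregation, but this query has no GROUP BY and no aggregate functions, so SQLite rejects it (HAVING clause on a non-aggregate query); the condition here is per row

Fix: Use WHERE for row-level filtering

Corrected query:
SELECT id, name, price FROM products WHERE price > 316.61

Result:
id | name     | price  
---+----------+--------
1  | Binder   | 1394.89
2  | Shelf    | 979.83 
3  | Keyboard | 787.91 
6  | Mat      | 1005.47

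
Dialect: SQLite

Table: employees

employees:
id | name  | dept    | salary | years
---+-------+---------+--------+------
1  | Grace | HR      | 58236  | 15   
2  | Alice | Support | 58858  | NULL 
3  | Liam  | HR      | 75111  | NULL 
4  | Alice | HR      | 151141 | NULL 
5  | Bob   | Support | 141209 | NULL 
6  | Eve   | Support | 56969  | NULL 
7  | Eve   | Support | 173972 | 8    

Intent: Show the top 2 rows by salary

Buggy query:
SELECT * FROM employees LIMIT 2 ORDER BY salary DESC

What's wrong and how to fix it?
Bug: LIMIT must come after ORDER BY

Fix: Swap the clauses: ORDER BY first, then LIMIT

Corrected query:
SELECT * FROM employees ORDER BY salary DESC LIMIT 2

Result:
id | name  | dept    | salary | years
---+-------+---------+--------+------
7  | Eve   | Support | 173972 | 8    
4  | Alice | HR      | 151141 | NULL 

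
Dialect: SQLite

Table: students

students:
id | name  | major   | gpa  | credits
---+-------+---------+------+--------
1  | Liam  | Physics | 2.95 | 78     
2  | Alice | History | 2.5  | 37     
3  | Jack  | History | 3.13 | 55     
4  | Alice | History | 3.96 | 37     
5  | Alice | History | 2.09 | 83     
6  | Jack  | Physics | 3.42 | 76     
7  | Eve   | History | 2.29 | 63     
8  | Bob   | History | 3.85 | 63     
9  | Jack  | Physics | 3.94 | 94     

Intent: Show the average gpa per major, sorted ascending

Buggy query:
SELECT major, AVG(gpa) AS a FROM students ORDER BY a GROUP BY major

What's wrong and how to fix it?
Bug: ORDER BY appears before GROUP BY; SQL clause order requires GROUP BY first

Fix: Reorder: SELECT … FROM … GROUP BY … ORDER BY …

Corrected query:
SELECT major, AVG(gpa) AS a FROM students GROUP BY major ORDER BY a

Result:
major   | a       
--------+---------
History | 2.97    
Physics | 3.436667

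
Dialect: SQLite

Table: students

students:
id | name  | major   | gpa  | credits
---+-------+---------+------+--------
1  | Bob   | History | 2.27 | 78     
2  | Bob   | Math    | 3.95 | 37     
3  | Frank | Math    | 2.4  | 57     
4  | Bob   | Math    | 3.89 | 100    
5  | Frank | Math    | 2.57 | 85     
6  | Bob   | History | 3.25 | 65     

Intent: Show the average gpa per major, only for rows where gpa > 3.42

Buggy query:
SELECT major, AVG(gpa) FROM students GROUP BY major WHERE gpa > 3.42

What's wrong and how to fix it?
Bug: WHERE cannot follow GROUP BY

Fix: Place WHERE between FROM and GROUP BY

Corrected query:
SELECT major, AVG(gpa) FROM students WHERE gpa > 3.42 GROUP BY major

Result:
major | AVG(gpa)
------+---------
Math  | 3.92    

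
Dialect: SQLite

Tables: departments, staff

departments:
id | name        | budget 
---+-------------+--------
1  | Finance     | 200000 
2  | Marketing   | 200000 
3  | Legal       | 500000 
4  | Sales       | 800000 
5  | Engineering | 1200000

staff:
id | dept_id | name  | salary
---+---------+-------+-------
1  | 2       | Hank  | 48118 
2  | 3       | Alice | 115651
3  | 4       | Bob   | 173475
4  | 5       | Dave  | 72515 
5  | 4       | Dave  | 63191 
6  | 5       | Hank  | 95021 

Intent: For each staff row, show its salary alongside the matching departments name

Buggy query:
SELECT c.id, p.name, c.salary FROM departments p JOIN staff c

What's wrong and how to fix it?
Bug: Missing join condition: each staff row is matched to all departments rows instead of just its own

Fix: Add ON c.dept_id = p.id to the JOIN

Corrected query:
SELECT c.id, p.name, c.salary FROM departments p JOIN staff c ON c.dept_id = p.id

Result:
id | name        | salary
---+-------------+-------
1  | Marketing   | 48118 
2  | Legal       | 115651
3  | Sales       | 173475
4  | Engineering | 72515 
5  | Sales       | 63191 
6  | Engineering | 95021 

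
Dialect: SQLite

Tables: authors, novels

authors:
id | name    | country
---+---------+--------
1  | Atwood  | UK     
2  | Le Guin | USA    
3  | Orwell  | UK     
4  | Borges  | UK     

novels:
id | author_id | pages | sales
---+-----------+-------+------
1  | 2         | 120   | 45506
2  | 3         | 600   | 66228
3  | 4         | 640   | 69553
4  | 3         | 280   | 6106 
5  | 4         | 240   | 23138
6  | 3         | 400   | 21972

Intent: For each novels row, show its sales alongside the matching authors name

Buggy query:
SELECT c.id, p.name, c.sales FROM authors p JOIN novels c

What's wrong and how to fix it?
Bug: Missing join condition: each novels row is matched to all authors rows instead of just its own

Fix: Specify the join condition linking the foreign key to the parent id

Corrected query:
SELECT c.id, p.name, c.sales FROM authors p JOIN novels c ON c.author_id = p.id

Result:
id | name    | sales
---+---------+------
1  | Le Guin | 45506
2  | Orwell  | 66228
3  | Borges  | 69553
4  | Orwell  | 6106 
5  | Borges  | 23138
6  | Orwell  | 21972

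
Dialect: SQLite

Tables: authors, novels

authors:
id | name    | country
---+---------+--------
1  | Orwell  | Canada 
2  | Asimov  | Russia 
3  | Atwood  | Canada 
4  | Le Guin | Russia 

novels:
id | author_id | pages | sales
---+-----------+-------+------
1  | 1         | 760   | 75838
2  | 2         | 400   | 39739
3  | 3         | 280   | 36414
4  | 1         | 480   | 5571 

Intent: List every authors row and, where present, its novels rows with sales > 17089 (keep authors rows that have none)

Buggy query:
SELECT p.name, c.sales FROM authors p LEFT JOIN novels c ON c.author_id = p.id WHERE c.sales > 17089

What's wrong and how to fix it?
Bug: A WHERE condition on the right-hand table after LEFT JOIN drops unmatched parents

Fix: Move the right-table condition into the ON clause so unmatched parents are kept

Corrected query:
SELECT p.name, c.sales FROM authors p LEFT JOIN novels c ON c.author_id = p.id AND c.sales > 17089

Result:
name    | sales
--------+------
Orwell  | 75838
Asimov  | 39739
Atwood  | 36414
Le Guin | NULL 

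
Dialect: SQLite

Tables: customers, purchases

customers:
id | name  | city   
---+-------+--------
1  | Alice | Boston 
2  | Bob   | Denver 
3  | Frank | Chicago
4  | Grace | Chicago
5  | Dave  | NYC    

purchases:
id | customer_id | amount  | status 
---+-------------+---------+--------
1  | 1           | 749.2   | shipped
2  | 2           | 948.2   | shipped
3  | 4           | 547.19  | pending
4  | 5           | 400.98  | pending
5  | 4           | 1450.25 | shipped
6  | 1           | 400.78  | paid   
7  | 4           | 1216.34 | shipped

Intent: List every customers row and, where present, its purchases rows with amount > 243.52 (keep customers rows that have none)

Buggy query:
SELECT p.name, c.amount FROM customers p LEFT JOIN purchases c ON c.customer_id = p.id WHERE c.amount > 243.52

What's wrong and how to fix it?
Bug: A WHERE condition on the right-hand table after LEFT JOIN drops unmatched parents

Fix: Put 'c.amount > 243.52' in the JOIN's ON clause instead of WHERE

Corrected query:
SELECT p.name, c.amount FROM customers p LEFT JOIN purchases c ON c.customer_id = p.id AND c.amount > 243.52

Result:
name  | amount 
------+--------
Alice | 400.78 
Alice | 749.2  
Bob   | 948.2  
Frank | NULL   
Grace | 547.19 
Grace | 1216.34
Grace | 1450.25
Dave  | 400.98 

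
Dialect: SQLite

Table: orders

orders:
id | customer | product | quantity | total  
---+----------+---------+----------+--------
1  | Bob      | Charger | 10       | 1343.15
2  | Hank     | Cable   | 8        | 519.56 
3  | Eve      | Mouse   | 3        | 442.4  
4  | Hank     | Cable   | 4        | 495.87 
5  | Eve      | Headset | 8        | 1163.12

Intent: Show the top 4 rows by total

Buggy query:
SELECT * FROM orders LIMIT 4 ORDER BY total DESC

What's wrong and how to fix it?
Bug: ORDER BY cannot follow LIMIT; LIMIT is the final clause

Fix: Sort with ORDER BY, then apply LIMIT

Corrected query:
SELECT * FROM orders ORDER BY total DESC LIMIT 4

Result:
id | customer | product | quantity | total  
---+----------+---------+----------+--------
1  | Bob      | Charger | 10       | 1343.15
5  | Eve      | Headset | 8        | 1163.12
2  | Hank     | Cable   | 8        | 519.56 
4  | Hank     | Cable   | 4        | 495.87 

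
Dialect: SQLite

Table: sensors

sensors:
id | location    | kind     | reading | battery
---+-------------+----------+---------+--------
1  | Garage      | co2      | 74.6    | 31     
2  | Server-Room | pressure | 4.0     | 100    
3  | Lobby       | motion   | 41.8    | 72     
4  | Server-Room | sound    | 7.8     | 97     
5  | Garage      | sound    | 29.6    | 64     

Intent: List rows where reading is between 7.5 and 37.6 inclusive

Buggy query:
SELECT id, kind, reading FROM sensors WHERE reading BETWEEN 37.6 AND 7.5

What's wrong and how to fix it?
Bug: BETWEEN expects the lower bound first; with 37.6 AND 7.5 the range is empty

Fix: Write BETWEEN 7.5 AND 37.6

Corrected query:
SELECT id, kind, reading FROM sensors WHERE reading BETWEEN 7.5 AND 37.6

Result:
id | kind  | reading
---+-------+--------
4  | sound | 7.8    
5  | sound | 29.6   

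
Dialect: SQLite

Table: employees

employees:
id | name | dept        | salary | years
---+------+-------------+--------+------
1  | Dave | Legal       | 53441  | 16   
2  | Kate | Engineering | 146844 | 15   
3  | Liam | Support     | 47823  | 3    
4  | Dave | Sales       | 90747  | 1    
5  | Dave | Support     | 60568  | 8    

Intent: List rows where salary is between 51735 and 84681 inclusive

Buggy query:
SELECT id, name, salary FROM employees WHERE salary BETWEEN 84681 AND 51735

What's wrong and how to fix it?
Bug: BETWEEN expects the lower bound first; with 84681 AND 51735 the range is empty

Fix: Swap the bounds so the smaller value comes first

Corrected query:
SELECT id, name, salary FROM employees WHERE salary BETWEEN 51735 AND 84681

Result:
id | name | salary
---+------+-------
1  | Dave | 53441 
5  | Dave | 60568 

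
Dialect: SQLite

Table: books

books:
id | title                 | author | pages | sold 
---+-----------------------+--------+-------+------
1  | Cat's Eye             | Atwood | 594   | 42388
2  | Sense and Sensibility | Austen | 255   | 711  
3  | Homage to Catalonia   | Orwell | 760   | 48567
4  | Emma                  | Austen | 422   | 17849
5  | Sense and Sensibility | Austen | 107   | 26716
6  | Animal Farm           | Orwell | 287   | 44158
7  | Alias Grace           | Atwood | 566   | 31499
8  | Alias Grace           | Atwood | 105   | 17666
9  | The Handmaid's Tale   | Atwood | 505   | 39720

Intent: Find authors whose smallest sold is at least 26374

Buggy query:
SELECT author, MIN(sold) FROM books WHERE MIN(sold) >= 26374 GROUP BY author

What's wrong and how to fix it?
Bug: Aggregates like MIN are computed per group after WHERE runs

Fix: Replace WHERE with HAVING after the GROUP BY

Corrected query:
SELECT author, MIN(sold) FROM books GROUP BY author HAVING MIN(sold) >= 26374

Result:
author | MIN(sold)
-------+----------
Orwell | 44158    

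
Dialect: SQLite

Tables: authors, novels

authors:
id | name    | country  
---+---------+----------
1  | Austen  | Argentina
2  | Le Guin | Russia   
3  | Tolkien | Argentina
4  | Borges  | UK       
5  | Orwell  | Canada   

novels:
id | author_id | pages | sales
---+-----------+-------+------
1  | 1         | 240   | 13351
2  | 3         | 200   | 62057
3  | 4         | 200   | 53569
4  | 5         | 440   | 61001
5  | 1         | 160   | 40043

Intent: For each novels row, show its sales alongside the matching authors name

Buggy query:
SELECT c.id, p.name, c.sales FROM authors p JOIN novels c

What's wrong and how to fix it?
Bug: Missing join condition: each novels row is matched to all authors rows instead of just its own

Fix: Specify the join condition linking the foreign key to the parent id

Corrected query:
SELECT c.id, p.name, c.sales FROM authors p JOIN novels c ON c.author_id = p.id

Result:
id | name    | sales
---+---------+------
1  | Austen  | 13351
2  | Tolkien | 62057
3  | Borges  | 53569
4  | Orwell  | 61001
5  | Austen  | 40043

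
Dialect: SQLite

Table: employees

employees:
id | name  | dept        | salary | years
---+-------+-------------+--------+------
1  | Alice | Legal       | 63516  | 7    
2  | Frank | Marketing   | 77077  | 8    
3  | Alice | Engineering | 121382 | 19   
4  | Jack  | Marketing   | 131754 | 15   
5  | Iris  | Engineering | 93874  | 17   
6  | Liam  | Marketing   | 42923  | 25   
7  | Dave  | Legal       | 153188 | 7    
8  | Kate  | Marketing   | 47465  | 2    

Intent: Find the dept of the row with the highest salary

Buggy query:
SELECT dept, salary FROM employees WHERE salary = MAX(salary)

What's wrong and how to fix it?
Bug: MAX(salary) is an aggregate and cannot be used directly in WHERE

Fix: Wrap MAX in a scalar subquery so WHERE compares against a single value

Corrected query:
SELECT dept, salary FROM employees WHERE salary = (SELECT MAX(salary) FROM employees)

Result:
dept  | salary
------+-------
Legal | 153188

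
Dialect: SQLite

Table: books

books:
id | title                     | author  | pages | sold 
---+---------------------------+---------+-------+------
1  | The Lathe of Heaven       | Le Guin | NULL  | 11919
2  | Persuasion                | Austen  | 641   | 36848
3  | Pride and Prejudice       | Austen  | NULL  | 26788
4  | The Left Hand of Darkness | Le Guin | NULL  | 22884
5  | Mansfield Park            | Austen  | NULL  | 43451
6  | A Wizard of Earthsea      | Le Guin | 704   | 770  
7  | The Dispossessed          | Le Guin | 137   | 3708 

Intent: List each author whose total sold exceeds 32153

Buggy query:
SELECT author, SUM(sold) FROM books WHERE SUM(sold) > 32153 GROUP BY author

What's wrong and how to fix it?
Bug: SUM(sold) is an aggregate, but WHERE filters rows before aggregation

Fix: Move the aggregate condition to a HAVING clause

Corrected query:
SELECT author, SUM(sold) FROM books GROUP BY author HAVING SUM(sold) > 32153

Result:
author  | SUM(sold)
--------+----------
Austen  | 107087   
Le Guin | 39281    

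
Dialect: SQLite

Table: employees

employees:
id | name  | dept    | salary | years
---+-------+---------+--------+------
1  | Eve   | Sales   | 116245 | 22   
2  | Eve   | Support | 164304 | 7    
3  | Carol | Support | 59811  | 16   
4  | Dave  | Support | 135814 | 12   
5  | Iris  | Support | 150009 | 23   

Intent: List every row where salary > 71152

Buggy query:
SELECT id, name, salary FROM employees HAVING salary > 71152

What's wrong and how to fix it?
Bug: This is a non-aggregate query (no GROUP BY, no aggregates), so in SQLite the HAVING clause is invalid here; a row-level condition belongs in WHERE

Fix: Use WHERE for row-level filtering

Corrected query:
SELECT id, name, salary FROM employees WHERE salary > 71152

Result:
id | name | salary
---+------+-------
1  | Eve  | 116245
2  | Eve  | 164304
4  | Dave | 135814
5  | Iris | 150009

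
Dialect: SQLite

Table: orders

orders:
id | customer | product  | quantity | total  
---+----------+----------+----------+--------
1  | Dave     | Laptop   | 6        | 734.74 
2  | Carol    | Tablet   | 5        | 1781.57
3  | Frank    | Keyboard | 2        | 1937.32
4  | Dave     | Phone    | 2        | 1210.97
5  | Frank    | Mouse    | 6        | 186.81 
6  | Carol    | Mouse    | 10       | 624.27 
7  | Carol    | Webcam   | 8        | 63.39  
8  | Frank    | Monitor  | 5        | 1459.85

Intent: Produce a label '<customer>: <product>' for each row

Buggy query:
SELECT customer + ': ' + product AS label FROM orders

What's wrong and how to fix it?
Bug: SQLite uses || for string concatenation; + coerces text to numbers (yielding 0)

Fix: Use the || operator for string concatenation

Corrected query:
SELECT customer || ': ' || product AS label FROM orders

Result:
label          
---------------
Dave: Laptop   
Carol: Tablet  
Frank: Keyboard
Dave: Phone    
Frank: Mouse   
Carol: Mouse   
Carol: Webcam  
Frank: Monitor 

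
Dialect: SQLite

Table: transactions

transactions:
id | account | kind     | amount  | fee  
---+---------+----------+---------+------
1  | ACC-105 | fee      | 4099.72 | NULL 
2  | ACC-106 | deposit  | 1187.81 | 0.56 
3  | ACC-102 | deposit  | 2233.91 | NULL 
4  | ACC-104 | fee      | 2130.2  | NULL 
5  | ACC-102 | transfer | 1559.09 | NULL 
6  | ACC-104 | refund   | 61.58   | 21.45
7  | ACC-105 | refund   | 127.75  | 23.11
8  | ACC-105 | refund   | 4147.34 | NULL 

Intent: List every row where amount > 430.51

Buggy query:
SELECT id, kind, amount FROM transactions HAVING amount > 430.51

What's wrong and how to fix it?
Bug: This is a non-aggregate query (no GROUP BY, no aggregates), so in SQLite the HAVING clause is invalid here; a row-level condition belongs in WHERE

Fix: Use WHERE for row-level filtering

Corrected query:
SELECT id, kind, amount FROM transactions WHERE amount > 430.51

Result:
id | kind     | amount 
---+----------+--------
1  | fee      | 4099.72
2  | deposit  | 1187.81
3  | deposit  | 2233.91
4  | fee      | 2130.2 
5  | transfer | 1559.09
8  | refund   | 4147.34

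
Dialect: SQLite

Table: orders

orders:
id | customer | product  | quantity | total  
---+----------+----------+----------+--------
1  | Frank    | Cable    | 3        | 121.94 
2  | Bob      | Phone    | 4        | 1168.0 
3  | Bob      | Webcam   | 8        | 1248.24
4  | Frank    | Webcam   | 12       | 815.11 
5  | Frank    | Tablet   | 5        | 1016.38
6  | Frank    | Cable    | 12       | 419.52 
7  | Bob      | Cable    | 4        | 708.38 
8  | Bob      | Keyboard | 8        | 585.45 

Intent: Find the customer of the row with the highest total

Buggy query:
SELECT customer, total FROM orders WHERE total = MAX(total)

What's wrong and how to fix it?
Bug: WHERE is evaluated per row; an aggregate over the whole table isn't defined there

Fix: Use a subquery: WHERE total = (SELECT MAX(total) FROM orders)

Corrected query:
SELECT customer, total FROM orders WHERE total = (SELECT MAX(total) FROM orders)

Result:
customer | total  
---------+--------
Bob      | 1248.24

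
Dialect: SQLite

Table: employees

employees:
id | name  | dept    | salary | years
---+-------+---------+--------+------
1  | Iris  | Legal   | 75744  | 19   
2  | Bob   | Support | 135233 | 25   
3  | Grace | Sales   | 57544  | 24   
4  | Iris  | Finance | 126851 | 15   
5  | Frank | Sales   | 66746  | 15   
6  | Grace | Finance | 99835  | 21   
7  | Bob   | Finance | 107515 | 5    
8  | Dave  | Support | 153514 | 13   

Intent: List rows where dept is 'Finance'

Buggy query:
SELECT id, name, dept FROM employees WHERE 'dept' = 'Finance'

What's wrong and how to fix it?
Bug: 'dept' in single quotes is a string literal, not the column; the comparison is literal-vs-literal and never true

Fix: Reference the column as dept without single quotes

Corrected query:
SELECT id, name, dept FROM employees WHERE dept = 'Finance'

Result:
id | name  | dept   
---+-------+--------
4  | Iris  | Finance
6  | Grace | Finance
7  | Bob   | Finance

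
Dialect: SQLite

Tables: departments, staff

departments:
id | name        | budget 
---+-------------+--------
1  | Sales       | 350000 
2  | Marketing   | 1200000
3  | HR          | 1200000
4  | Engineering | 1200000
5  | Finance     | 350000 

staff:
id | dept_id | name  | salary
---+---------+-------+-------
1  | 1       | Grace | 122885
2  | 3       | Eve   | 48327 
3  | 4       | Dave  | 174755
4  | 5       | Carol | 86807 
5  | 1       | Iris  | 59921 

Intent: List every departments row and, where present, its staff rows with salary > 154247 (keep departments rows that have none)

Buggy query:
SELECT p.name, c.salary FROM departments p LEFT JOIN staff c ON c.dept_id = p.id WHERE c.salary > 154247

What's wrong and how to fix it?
Bug: A WHERE condition on the right-hand table after LEFT JOIN drops unmatched parents

Fix: Put 'c.salary > 154247' in the JOIN's ON clause instead of WHERE

Corrected query:
SELECT p.name, c.salary FROM departments p LEFT JOIN staff c ON c.dept_id = p.id AND c.salary > 154247

Result:
name        | salary
------------+-------
Sales       | NULL  
Marketing   | NULL  
HR          | NULL  
Engineering | 174755
Finance     | NULL  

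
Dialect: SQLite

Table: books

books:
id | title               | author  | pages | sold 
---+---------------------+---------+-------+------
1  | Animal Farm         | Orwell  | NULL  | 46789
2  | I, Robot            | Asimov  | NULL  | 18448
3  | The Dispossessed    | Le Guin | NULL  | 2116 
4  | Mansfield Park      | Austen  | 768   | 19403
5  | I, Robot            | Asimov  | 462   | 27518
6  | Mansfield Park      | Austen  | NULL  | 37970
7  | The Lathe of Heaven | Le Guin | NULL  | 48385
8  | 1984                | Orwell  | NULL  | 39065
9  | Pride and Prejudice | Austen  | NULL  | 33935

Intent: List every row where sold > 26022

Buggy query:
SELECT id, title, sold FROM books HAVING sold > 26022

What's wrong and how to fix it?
Bug: This is a non-aggregate query (no GROUP BY, no aggregates), so in SQLite the HAVING clause is invalid here; a row-level condition belongs in WHERE

Fix: Use WHERE for row-level filtering

Corrected query:
SELECT id, title, sold FROM books WHERE sold > 26022

Result:
id | title               | sold 
---+---------------------+------
1  | Animal Farm         | 46789
5  | I, Robot            | 27518
6  | Mansfield Park      | 37970
7  | The Lathe of Heaven | 48385
8  | 1984                | 39065
9  | Pride and Prejudice | 33935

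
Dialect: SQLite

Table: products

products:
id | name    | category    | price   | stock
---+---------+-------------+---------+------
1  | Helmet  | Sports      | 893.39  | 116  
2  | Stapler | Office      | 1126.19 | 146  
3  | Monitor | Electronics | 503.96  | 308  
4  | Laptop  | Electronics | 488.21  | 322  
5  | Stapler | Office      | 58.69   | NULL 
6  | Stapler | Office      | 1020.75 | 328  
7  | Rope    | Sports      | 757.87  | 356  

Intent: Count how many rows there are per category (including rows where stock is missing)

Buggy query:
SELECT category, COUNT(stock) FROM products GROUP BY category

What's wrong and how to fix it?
Bug: COUNT(stock) skips NULLs, so groups with missing stock are undercounted

Fix: Use COUNT(*) to count all rows regardless of NULL

Corrected query:
SELECT category, COUNT(*) FROM products GROUP BY category

Result:
category    | COUNT(*)
------------+---------
Electronics | 2       
Office      | 3       
Sports      | 2       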